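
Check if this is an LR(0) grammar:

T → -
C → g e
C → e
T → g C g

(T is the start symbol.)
Yes, the grammar is LR(0)

A grammar is LR(0) if no state in the canonical LR(0) collection has:
  - both a shift item (dot before a terminal) and a complete item (shift-reduce conflict), or
  - two or more complete items (reduce-reduce conflict; the accept item [T' → T .] counts as a complete item here).

Augment with T' → T and build the canonical LR(0) collection (I0 = CLOSURE({[T' → . T]}), then GOTO on every symbol after a dot until no new states appear). It has 9 states:
  I0: { [T → . -], [T → . g C g], [T' → . T] }  — shift
  I1: { [T → - .] }  — reduce
  I2: { [T' → T .] }  — accept
  I3: { [C → . e], [C → . g e], [T → g . C g] }  — shift
  I4: { [T → g C . g] }  — shift
  I5: { [C → e .] }  — reduce
  I6: { [C → g . e] }  — shift
  I7: { [C → g e .] }  — reduce
  I8: { [T → g C g .] }  — reduce

Every state is either a pure shift/goto state or contains exactly one complete item and nothing to shift — no conflicts. The grammar is LR(0).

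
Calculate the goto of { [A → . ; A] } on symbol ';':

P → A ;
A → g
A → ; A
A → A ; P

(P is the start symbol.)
GOTO(I, ';') = CLOSURE({ [A → αX.β] : [A → α.Xβ] ∈ I, X = ';' })

Items with dot before ';', with the dot advanced:
  [A → . ; A] → [A → ; . A]
Closure of the advanced items:
  [A → ; . A] has the dot before A: add [A → . g], [A → . ; A], [A → . A ; P]

GOTO = { [A → . ; A], [A → . A ; P], [A → . g], [A → ; . A] }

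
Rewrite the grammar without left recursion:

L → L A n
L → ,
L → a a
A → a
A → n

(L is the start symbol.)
L is directly left-recursive. The standard transformation for
  A → A α₁ | ... | A α_m | β₁ | ... | β_n
is
  A  → β₁ A' | ... | β_n A'
  A' → α₁ A' | ... | α_m A' | ε

L → , becomes L → , L'
L → a a becomes L → a a L'
L → L A n becomes L' → A n L'
Add L' → ε

Productions for other non-terminals are unchanged:
  A → a
  A → n

Resulting grammar:
L → , L'
L → a a L'
L' → A n L'
L' → ε
A → a
A → n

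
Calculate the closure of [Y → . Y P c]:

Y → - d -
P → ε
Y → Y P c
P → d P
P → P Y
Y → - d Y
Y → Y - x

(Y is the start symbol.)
{ [Y → . - d -], [Y → . - d Y], [Y → . Y - x], [Y → . Y P c] }

Start with: [Y → . Y P c]
  [Y → . Y P c] has the dot before Y: add [Y → . - d -], [Y → . - d Y], [Y → . Y - x]
No further items can be added.

CLOSURE = { [Y → . - d -], [Y → . - d Y], [Y → . Y - x], [Y → . Y P c] }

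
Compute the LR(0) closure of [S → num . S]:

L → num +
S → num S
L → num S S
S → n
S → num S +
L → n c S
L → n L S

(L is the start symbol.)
{ [S → . n], [S → . num S +], [S → . num S], [S → num . S] }

To compute CLOSURE, for each item [A → α.Bβ] where B is a non-terminal, add [B → .γ] for all productions B → γ; repeat for the newly added items until nothing changes.

Start with: [S → num . S]
  [S → num . S] has the dot before S: add [S → . num S], [S → . n], [S → . num S +]
No further items can be added.

CLOSURE = { [S → . n], [S → . num S +], [S → . num S], [S → num . S] }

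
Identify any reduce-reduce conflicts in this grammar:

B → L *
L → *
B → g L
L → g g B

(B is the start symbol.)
Augment with B' → B and build the canonical LR(0) collection (I0 = CLOSURE({[B' → . B]}), then GOTO on every symbol after a dot until no new states appear). It has 11 states:
  I0: { [B → . L *], [B → . g L], [B' → . B], [L → . *], [L → . g g B] }  — shift
  I1: { [L → * .] }  — reduce
  I2: { [B' → B .] }  — accept
  I3: { [B → L . *] }  — shift
  I4: { [B → g . L], [L → . *], [L → . g g B], [L → g . g B] }  — shift
  I5: { [B → g L .] }  — reduce
  I6: { [B → . L *], [B → . g L], [L → . *], [L → . g g B], [L → g . g B], [L → g g . B] }  — shift
  I7: { [L → g g B .] }  — reduce
  I8: { [B → . L *], [B → . g L], [B → g . L], [L → . *], [L → . g g B], [L → g . g B], [L → g g . B] }  — shift
  I9: { [B → L . *], [B → g L .] }  — shift, reduce
  I10: { [B → L * .] }  — reduce

No state contains more than one complete item.

Answer: No reduce-reduce conflicts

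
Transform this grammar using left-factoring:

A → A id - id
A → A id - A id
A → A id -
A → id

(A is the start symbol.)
A → A id - A'
A' → id
A' → A id
A' → ε
A → id

Left-factoring transforms A → αβ₁ | αβ₂ into A → αA' and A' → β₁ | β₂
(α is the longest common prefix among the alternatives). Repeat until
no nonterminal has two alternatives with a common prefix.

Round 1: A has alternatives sharing prefix 'A id -'. Introduce A': A → A id - A'
  Add: A' → id
  Add: A' → A id
  Add: A' → ε

No remaining common prefixes — done.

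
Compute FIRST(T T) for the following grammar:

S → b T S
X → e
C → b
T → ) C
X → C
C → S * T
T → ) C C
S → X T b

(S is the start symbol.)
{ ')' }

FIRST sets of the non-terminals involved (from the grammar, by fixed-point iteration):
  FIRST(T) = { ')' }

To compute FIRST(T T), process the symbols left to right:
Symbol T is a non-terminal. Add FIRST(T) \ {ε} = { ')' }
T is not nullable (ε ∉ FIRST(T)), so stop here.
FIRST(T T) = { ')' }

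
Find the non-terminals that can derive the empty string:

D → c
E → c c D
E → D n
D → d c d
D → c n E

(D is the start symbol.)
There are no ε-productions, so no non-terminal can derive ε.
No non-terminals are nullable.

Answer: None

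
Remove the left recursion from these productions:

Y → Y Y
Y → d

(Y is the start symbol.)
Y → d Y'
Y' → Y Y'
Y' → ε

Y is directly left-recursive. The standard transformation for
  A → A α₁ | ... | A α_m | β₁ | ... | β_n
is
  A  → β₁ A' | ... | β_n A'
  A' → α₁ A' | ... | α_m A' | ε

Y → d becomes Y → d Y'
Y → Y Y becomes Y' → Y Y'
Add Y' → ε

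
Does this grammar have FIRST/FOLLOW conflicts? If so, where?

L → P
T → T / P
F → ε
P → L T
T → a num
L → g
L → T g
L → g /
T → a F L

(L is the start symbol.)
A FIRST/FOLLOW conflict occurs when a non-terminal N has a nullable alternative N → β (β ⇒* ε) and another alternative N → α with FIRST(α) ∩ FOLLOW(N) ≠ ∅: on such a lookahead the parser cannot decide between expanding α and letting N vanish via β.

Nullable non-terminals: F.
F has a nullable alternative but only one production, so nothing to check.

L, P, T have no nullable alternative, so no FIRST/FOLLOW check is needed there.

No FIRST/FOLLOW conflicts found.

Answer: No FIRST/FOLLOW conflicts.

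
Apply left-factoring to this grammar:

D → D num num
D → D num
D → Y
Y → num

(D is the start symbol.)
Left-factoring transforms A → αβ₁ | αβ₂ into A → αA' and A' → β₁ | β₂
(α is the longest common prefix among the alternatives). Repeat until
no nonterminal has two alternatives with a common prefix.

Round 1: D has alternatives sharing prefix 'D num'. Introduce D': D → D num D'
  Add: D' → num
  Add: D' → ε

No remaining common prefixes — done.

Resulting grammar:
D → D num D'
D' → num
D' → ε
D → Y
Y → num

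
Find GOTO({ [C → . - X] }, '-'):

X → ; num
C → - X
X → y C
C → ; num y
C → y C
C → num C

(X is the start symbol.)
{ [C → - . X], [X → . ; num], [X → . y C] }

GOTO(I, '-') = CLOSURE({ [A → αX.β] : [A → α.Xβ] ∈ I, X = '-' })

Items with dot before '-', with the dot advanced:
  [C → . - X] → [C → - . X]
Closure of the advanced items:
  [C → - . X] has the dot before X: add [X → . ; num], [X → . y C]

GOTO = { [C → - . X], [X → . ; num], [X → . y C] }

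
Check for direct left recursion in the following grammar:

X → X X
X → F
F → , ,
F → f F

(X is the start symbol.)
Yes, X is left-recursive

X → X X: LEFT RECURSIVE (starts with X)
X → F: starts with F
F → , ,: starts with ','
F → f F: starts with f

The grammar has direct left recursion on: X.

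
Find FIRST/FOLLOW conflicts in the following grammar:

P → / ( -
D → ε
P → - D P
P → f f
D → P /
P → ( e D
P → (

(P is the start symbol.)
A FIRST/FOLLOW conflict occurs when a non-terminal N has a nullable alternative N → β (β ⇒* ε) and another alternative N → α with FIRST(α) ∩ FOLLOW(N) ≠ ∅: on such a lookahead the parser cannot decide between expanding α and letting N vanish via β.

Nullable non-terminals: D.
FIRST sets used below: FIRST(P) = { '(', '-', '/', 'f' }

D: nullable alternative(s) D → ε; FOLLOW(D) = { $, '(', '-', '/', 'f' }
  D → ε: FIRST \ {ε} = { } — this is the only nullable alternative, skip
  D → P /: FIRST \ {ε} = { '(', '-', '/', 'f' } — overlaps FOLLOW(D) on { '(', '-', '/', 'f' }: CONFLICT

P has no nullable alternative, so no FIRST/FOLLOW check is needed there.

So the grammar has 1 FIRST/FOLLOW conflict (marked CONFLICT above).

Answer: Yes. D → P '/' with FOLLOW(D) on { '(', '-', '/', 'f' }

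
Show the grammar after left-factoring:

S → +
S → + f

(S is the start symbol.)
S → + S'
S' → ε
S' → f

Left-factoring transforms A → αβ₁ | αβ₂ into A → αA' and A' → β₁ | β₂
(α is the longest common prefix among the alternatives). Repeat until
no nonterminal has two alternatives with a common prefix.

Round 1: S has alternatives sharing prefix '+'. Introduce S': S → + S'
  Add: S' → ε
  Add: S' → f

No remaining common prefixes — done.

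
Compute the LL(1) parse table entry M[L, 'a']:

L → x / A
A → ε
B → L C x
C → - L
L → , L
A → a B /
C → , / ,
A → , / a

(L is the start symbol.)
Empty (error entry)

To find M[L, 'a'], we find productions for L where 'a' is in the predict set (PREDICT(N → α) = (FIRST(α) \ {ε}) ∪ (FOLLOW(N) if α ⇒* ε)).

L → x / A: PREDICT = { 'x' }
L → , L: PREDICT = { ',' }

M[L, 'a'] is empty (no production applies)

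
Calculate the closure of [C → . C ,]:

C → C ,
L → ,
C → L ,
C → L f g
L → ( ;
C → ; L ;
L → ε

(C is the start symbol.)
{ [C → . ; L ;], [C → . C ,], [C → . L ,], [C → . L f g], [L → . ( ;], [L → . ,], [L → .] }

To compute CLOSURE, for each item [A → α.Bβ] where B is a non-terminal, add [B → .γ] for all productions B → γ; repeat for the newly added items until nothing changes.

Start with: [C → . C ,]
  [C → . C ,] has the dot before C: add [C → . L ,], [C → . L f g], [C → . ; L ;]
  [C → . L ,] has the dot before L: add [L → . ,], [L → . ( ;], [L → .]
No further items can be added.

CLOSURE = { [C → . ; L ;], [C → . C ,], [C → . L ,], [C → . L f g], [L → . ( ;], [L → . ,], [L → .] }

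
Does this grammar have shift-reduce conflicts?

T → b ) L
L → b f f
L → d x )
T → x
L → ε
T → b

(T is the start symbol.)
Yes — I2: [T → b .] vs [T → b . ) L]; I4: [L → .] vs [L → . b f f]

A shift-reduce conflict occurs when an LR(0) state has both:
  - a complete (reduce) item [A → α .] (dot at the end), and
  - a shift item [B → β . c γ] (dot before a terminal).

Augment with T' → T and build the canonical LR(0) collection (I0 = CLOSURE({[T' → . T]}), then GOTO on every symbol after a dot until no new states appear). It has 12 states:
  I0: { [T → . b ) L], [T → . b], [T → . x], [T' → . T] }  — shift
  I1: { [T' → T .] }  — accept
  I2: { [T → b . ) L], [T → b .] }  — shift, reduce
  I3: { [T → x .] }  — reduce
  I4: { [L → . b f f], [L → . d x )], [L → .], [T → b ) . L] }  — shift, reduce
  I5: { [T → b ) L .] }  — reduce
  I6: { [L → b . f f] }  — shift
  I7: { [L → d . x )] }  — shift
  I8: { [L → d x . )] }  — shift
  I9: { [L → d x ) .] }  — reduce
  I10: { [L → b f . f] }  — shift
  I11: { [L → b f f .] }  — reduce

I2 contains reduce item [T → b .] and shift item [T → b . ) L] — shift-reduce conflict.
I4 contains reduce item [L → .] and shift items [L → . b f f], [L → . d x )] — shift-reduce conflict.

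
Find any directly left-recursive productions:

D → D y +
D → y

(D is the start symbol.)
Yes, D is left-recursive

D → D y +: LEFT RECURSIVE (starts with D)
D → y: starts with y

The grammar has direct left recursion on: D.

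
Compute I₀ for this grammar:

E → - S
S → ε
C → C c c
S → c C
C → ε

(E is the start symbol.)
First, augment the grammar with E' → E
I₀ = CLOSURE({ [E' → . E] }):
  [E' → . E] has the dot before E: add [E → . - S]
No further items can be added.

I₀ = { [E → . - S], [E' → . E] }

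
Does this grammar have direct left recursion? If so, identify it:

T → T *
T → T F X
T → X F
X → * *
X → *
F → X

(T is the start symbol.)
Direct left recursion occurs when N → N α for some non-terminal N (the right-hand side begins with the left-hand side itself).

T → T *: LEFT RECURSIVE (starts with T)
T → T F X: LEFT RECURSIVE (starts with T)
T → X F: starts with X
X → * *: starts with '*'
X → *: starts with '*'
F → X: starts with X

The grammar has direct left recursion on: T.

Answer: Yes, T is left-recursive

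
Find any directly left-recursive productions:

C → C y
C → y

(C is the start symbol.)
Yes, C is left-recursive

C → C y: LEFT RECURSIVE (starts with C)
C → y: starts with y

The grammar has direct left recursion on: C.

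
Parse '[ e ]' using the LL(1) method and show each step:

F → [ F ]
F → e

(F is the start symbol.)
LL(1) parsing maintains a stack (initially the start symbol over $) and the input. At each step: if the stack top is a terminal, match it against the current input token; if it is a non-terminal N, replace it with the RHS of M[N, lookahead] (the unique production whose predict set contains the lookahead).

Stack is shown with the top on the left.

Stack    Input    Action
------------------------
F $      [ e ] $  output F → [ F ]
[ F ] $  [ e ] $  match '['
F ] $    e ] $    output F → e
e ] $    e ] $    match 'e'
] $      ] $      match ']'
$        $        accept

The string is accepted.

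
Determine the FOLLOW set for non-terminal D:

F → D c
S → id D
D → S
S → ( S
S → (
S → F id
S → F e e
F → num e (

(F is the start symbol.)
In F → D c: D is followed by c, add FIRST(c) \ {ε} = { 'c' }
In S → id D: D is at the end, add FOLLOW(S)

The FOLLOW sets referred to above (computed the same way, to a fixed point):
  FOLLOW(S) = { 'c' }

Taking the union: FOLLOW(D) = { 'c' }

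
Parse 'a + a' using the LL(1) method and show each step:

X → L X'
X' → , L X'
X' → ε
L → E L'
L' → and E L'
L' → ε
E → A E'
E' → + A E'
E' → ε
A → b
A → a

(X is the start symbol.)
LL(1) parsing maintains a stack (initially the start symbol over $) and the input. At each step: if the stack top is a terminal, match it against the current input token; if it is a non-terminal N, replace it with the RHS of M[N, lookahead] (the unique production whose predict set contains the lookahead).

Stack is shown with the top on the left.

Stack           Input    Action
-------------------------------
X $             a + a $  output X → L X'
L X' $          a + a $  output L → E L'
E L' X' $       a + a $  output E → A E'
A E' L' X' $    a + a $  output A → a
a E' L' X' $    a + a $  match 'a'
E' L' X' $      + a $    output E' → + A E'
+ A E' L' X' $  + a $    match '+'
A E' L' X' $    a $      output A → a
a E' L' X' $    a $      match 'a'
E' L' X' $      $        output E' → ε
L' X' $         $        output L' → ε
X' $            $        output X' → ε
$               $        accept

The string is accepted.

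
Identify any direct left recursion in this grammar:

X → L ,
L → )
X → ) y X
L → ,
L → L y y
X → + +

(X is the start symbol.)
Yes, L is left-recursive

Direct left recursion occurs when N → N α for some non-terminal N (the right-hand side begins with the left-hand side itself).

X → L ,: starts with L
L → ): starts with ')'
X → ) y X: starts with ')'
L → ,: starts with ','
L → L y y: LEFT RECURSIVE (starts with L)
X → + +: starts with '+'

The grammar has direct left recursion on: L.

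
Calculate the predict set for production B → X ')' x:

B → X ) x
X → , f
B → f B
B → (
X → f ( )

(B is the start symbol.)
{ ',', 'f' }

PREDICT(B → X ')' x) = (FIRST(RHS) \ {ε}) ∪ (FOLLOW(B) if ε ∈ FIRST(RHS), i.e. RHS ⇒* ε)
FIRST(X) = { ',', 'f' }
FIRST(X ')' x) = { ',', 'f' }
ε ∉ FIRST(X ')' x), so FOLLOW(B) is not added.
PREDICT(B → X ')' x) = { ',', 'f' }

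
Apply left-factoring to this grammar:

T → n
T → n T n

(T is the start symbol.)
T → n T'
T' → ε
T' → T n

Left-factoring transforms A → αβ₁ | αβ₂ into A → αA' and A' → β₁ | β₂
(α is the longest common prefix among the alternatives). Repeat until
no nonterminal has two alternatives with a common prefix.

Round 1: T has alternatives sharing prefix 'n'. Introduce T': T → n T'
  Add: T' → ε
  Add: T' → T n

No remaining common prefixes — done.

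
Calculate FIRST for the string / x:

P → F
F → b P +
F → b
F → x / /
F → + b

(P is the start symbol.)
To compute FIRST(/ x), process the symbols left to right:
Symbol / is a terminal. Add '/' and stop.
FIRST(/ x) = { '/' }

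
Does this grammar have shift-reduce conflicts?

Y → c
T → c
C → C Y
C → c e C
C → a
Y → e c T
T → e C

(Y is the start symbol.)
A shift-reduce conflict occurs when an LR(0) state has both:
  - a complete (reduce) item [A → α .] (dot at the end), and
  - a shift item [B → β . c γ] (dot before a terminal).

Augment with Y' → Y and build the canonical LR(0) collection (I0 = CLOSURE({[Y' → . Y]}), then GOTO on every symbol after a dot until no new states appear). It has 14 states:
  I0: { [Y → . c], [Y → . e c T], [Y' → . Y] }  — shift
  I1: { [Y' → Y .] }  — accept
  I2: { [Y → c .] }  — reduce
  I3: { [Y → e . c T] }  — shift
  I4: { [T → . c], [T → . e C], [Y → e c . T] }  — shift
  I5: { [Y → e c T .] }  — reduce
  I6: { [T → c .] }  — reduce
  I7: { [C → . C Y], [C → . a], [C → . c e C], [T → e . C] }  — shift
  I8: { [C → C . Y], [T → e C .], [Y → . c], [Y → . e c T] }  — shift, reduce
  I9: { [C → a .] }  — reduce
  I10: { [C → c . e C] }  — shift
  I11: { [C → . C Y], [C → . a], [C → . c e C], [C → c e . C] }  — shift
  I12: { [C → C . Y], [C → c e C .], [Y → . c], [Y → . e c T] }  — shift, reduce
  I13: { [C → C Y .] }  — reduce

I8 contains reduce item [T → e C .] and shift items [Y → . c], [Y → . e c T] — shift-reduce conflict.
I12 contains reduce item [C → c e C .] and shift items [Y → . c], [Y → . e c T] — shift-reduce conflict.

Answer: Yes — I8: [T → e C .] vs [Y → . c]; I12: [C → c e C .] vs [Y → . c]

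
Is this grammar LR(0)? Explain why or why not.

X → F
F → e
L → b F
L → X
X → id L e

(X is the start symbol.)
Augment with X' → X and build the canonical LR(0) collection (I0 = CLOSURE({[X' → . X]}), then GOTO on every symbol after a dot until no new states appear). It has 10 states:
  I0: { [F → . e], [X → . F], [X → . id L e], [X' → . X] }  — shift
  I1: { [X → F .] }  — reduce
  I2: { [X' → X .] }  — accept
  I3: { [F → e .] }  — reduce
  I4: { [F → . e], [L → . X], [L → . b F], [X → . F], [X → . id L e], [X → id . L e] }  — shift
  I5: { [X → id L . e] }  — shift
  I6: { [L → X .] }  — reduce
  I7: { [F → . e], [L → b . F] }  — shift
  I8: { [L → b F .] }  — reduce
  I9: { [X → id L e .] }  — reduce

Every state is either a pure shift/goto state or contains exactly one complete item and nothing to shift — no conflicts. The grammar is LR(0).

Answer: Yes, the grammar is LR(0)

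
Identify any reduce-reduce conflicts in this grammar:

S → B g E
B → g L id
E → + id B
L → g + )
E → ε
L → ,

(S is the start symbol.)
Augment with S' → S and build the canonical LR(0) collection (I0 = CLOSURE({[S' → . S]}), then GOTO on every symbol after a dot until no new states appear). It has 15 states:
  I0: { [B → . g L id], [S → . B g E], [S' → . S] }  — shift
  I1: { [S → B . g E] }  — shift
  I2: { [S' → S .] }  — accept
  I3: { [B → g . L id], [L → . ,], [L → . g + )] }  — shift
  I4: { [L → , .] }  — reduce
  I5: { [B → g L . id] }  — shift
  I6: { [L → g . + )] }  — shift
  I7: { [L → g + . )] }  — shift
  I8: { [L → g + ) .] }  — reduce
  I9: { [B → g L id .] }  — reduce
  I10: { [E → . + id B], [E → .], [S → B g . E] }  — shift, reduce
  I11: { [E → + . id B] }  — shift
  I12: { [S → B g E .] }  — reduce
  I13: { [B → . g L id], [E → + id . B] }  — shift
  I14: { [E → + id B .] }  — reduce

No state contains more than one complete item.

Answer: No reduce-reduce conflicts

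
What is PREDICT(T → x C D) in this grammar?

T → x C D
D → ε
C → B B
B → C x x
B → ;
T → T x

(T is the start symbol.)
{ 'x' }

PREDICT(T → x C D) = (FIRST(RHS) \ {ε}) ∪ (FOLLOW(T) if ε ∈ FIRST(RHS), i.e. RHS ⇒* ε)
FIRST(x C D) = { 'x' }
ε ∉ FIRST(x C D), so FOLLOW(T) is not added.
PREDICT(T → x C D) = { 'x' }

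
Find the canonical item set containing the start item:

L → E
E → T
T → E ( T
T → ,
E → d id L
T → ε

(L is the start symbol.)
{ [E → . T], [E → . d id L], [L → . E], [L' → . L], [T → . ,], [T → . E ( T], [T → .] }

First, augment the grammar with L' → L
I₀ = CLOSURE({ [L' → . L] }):
  [L' → . L] has the dot before L: add [L → . E]
  [L → . E] has the dot before E: add [E → . T], [E → . d id L]
  [E → . T] has the dot before T: add [T → . E ( T], [T → . ,], [T → .]
No further items can be added.

I₀ = { [E → . T], [E → . d id L], [L → . E], [L' → . L], [T → . ,], [T → . E ( T], [T → .] }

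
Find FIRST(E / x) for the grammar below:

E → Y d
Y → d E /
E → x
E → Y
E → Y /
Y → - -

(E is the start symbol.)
{ '-', 'd', 'x' }

FIRST sets of the non-terminals involved (from the grammar, by fixed-point iteration):
  FIRST(E) = { '-', 'd', 'x' }

To compute FIRST(E / x), process the symbols left to right:
Symbol E is a non-terminal. Add FIRST(E) \ {ε} = { '-', 'd', 'x' }
E is not nullable (ε ∉ FIRST(E)), so stop here.
FIRST(E / x) = { '-', 'd', 'x' }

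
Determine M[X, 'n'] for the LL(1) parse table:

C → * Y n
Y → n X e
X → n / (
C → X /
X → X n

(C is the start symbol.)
To find M[X, 'n'], we find productions for X where 'n' is in the predict set (PREDICT(N → α) = (FIRST(α) \ {ε}) ∪ (FOLLOW(N) if α ⇒* ε)).

Relevant sets:
  FIRST(X) = { 'n' }

X → n / (: PREDICT = { 'n' }
  'n' is in predict set, so this production goes in M[X, 'n']
X → X n: PREDICT = { 'n' }
  'n' is in predict set, so this production goes in M[X, 'n']

M[X, 'n'] = X → n / (, X → X n  (a multiply-defined cell — the grammar is not LL(1))

Answer: X → n / (, X → X n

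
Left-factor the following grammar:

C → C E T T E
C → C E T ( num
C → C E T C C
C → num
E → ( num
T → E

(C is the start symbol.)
C → C E T C'
C' → T E
C' → ( num
C' → C C
C → num
E → ( num
T → E

Left-factoring transforms A → αβ₁ | αβ₂ into A → αA' and A' → β₁ | β₂
(α is the longest common prefix among the alternatives). Repeat until
no nonterminal has two alternatives with a common prefix.

Round 1: C has alternatives sharing prefix 'C E T'. Introduce C': C → C E T C'
  Add: C' → T E
  Add: C' → ( num
  Add: C' → C C

No remaining common prefixes — done.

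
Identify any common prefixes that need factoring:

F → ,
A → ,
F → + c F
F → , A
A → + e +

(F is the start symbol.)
Left-factoring is needed when two productions for the same non-terminal
share a common prefix on the right-hand side.

Productions for F:
  F → ,
  F → + c F
  F → , A
Productions for A:
  A → ,
  A → + e +

Found common prefix ',' in productions for F

Answer: Yes, F has productions with common prefix ','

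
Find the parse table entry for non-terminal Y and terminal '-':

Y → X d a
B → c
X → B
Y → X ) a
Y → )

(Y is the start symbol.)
Empty (error entry)

To find M[Y, '-'], we find productions for Y where '-' is in the predict set (PREDICT(N → α) = (FIRST(α) \ {ε}) ∪ (FOLLOW(N) if α ⇒* ε)).

Relevant sets:
  FIRST(X) = { 'c' }

Y → X d a: PREDICT = { 'c' }
Y → X ) a: PREDICT = { 'c' }
Y → ): PREDICT = { ')' }

M[Y, '-'] is empty (no production applies)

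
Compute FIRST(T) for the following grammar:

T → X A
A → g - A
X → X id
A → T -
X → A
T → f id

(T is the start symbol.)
{ 'f', 'g' }

FIRST sets of the other non-terminals involved (by the same procedure, iterated to a fixed point):
  FIRST(X) = { 'f', 'g' }

From T → X A:
  - X is a non-terminal: add FIRST(X) \ {ε} = { 'f', 'g' }
    X is not nullable, so stop
From T → f id:
  - f is a terminal: add 'f' and stop

Collecting: FIRST(T) = { 'f', 'g' }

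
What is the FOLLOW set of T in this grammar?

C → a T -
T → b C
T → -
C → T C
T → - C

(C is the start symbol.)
In C → a T -: T is followed by '-', add FIRST('-') \ {ε} = { '-' }
In C → T C: T is followed by C, add FIRST(C) \ {ε} = { '-', 'a', 'b' }

Taking the union: FOLLOW(T) = { '-', 'a', 'b' }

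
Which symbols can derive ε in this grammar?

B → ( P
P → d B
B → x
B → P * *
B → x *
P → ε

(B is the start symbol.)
A non-terminal is nullable if it can derive ε (the empty string): either it has an ε-production, or it has a production whose right-hand side consists entirely of nullable non-terminals.

ε-productions: P → ε
So P is immediately nullable.
No further non-terminal can be added: every production for the remaining non-terminals contains a terminal or a non-nullable non-terminal.
Nullable = { 'P' }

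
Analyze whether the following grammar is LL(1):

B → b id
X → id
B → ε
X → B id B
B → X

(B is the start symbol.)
A grammar is LL(1) if for each non-terminal N with multiple productions, the predict sets of those productions are pairwise disjoint, where PREDICT(N → α) = (FIRST(α) \ {ε}) ∪ (FOLLOW(N) if α ⇒* ε).

Relevant sets:
  FIRST(X) = { 'b', 'id' }
  FIRST(B) = { 'b', 'id', ε }
  FOLLOW(B) = { $, 'id' }

For B:
  PREDICT(B → b id) = { 'b' }
  PREDICT(B → ε) = { $, 'id' }
  PREDICT(B → X) = { 'b', 'id' }
For X:
  PREDICT(X → id) = { 'id' }
  PREDICT(X → B id B) = { 'b', 'id' }

Conflict found: Predict set conflict for B: { 'b' }
The grammar is NOT LL(1).

Answer: No. Predict set conflict for B: { 'b' }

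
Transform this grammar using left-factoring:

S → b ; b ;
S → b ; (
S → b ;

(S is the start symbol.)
S → b ; S'
S' → b ;
S' → (
S' → ε

Left-factoring transforms A → αβ₁ | αβ₂ into A → αA' and A' → β₁ | β₂
(α is the longest common prefix among the alternatives). Repeat until
no nonterminal has two alternatives with a common prefix.

Round 1: S has alternatives sharing prefix 'b ;'. Introduce S': S → b ; S'
  Add: S' → b ;
  Add: S' → (
  Add: S' → ε

No remaining common prefixes — done.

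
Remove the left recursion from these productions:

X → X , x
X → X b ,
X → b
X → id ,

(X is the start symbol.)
X → b X'
X → id , X'
X' → , x X'
X' → b , X'
X' → ε

X is directly left-recursive. The standard transformation for
  A → A α₁ | ... | A α_m | β₁ | ... | β_n
is
  A  → β₁ A' | ... | β_n A'
  A' → α₁ A' | ... | α_m A' | ε

X → b becomes X → b X'
X → id , becomes X → id , X'
X → X , x becomes X' → , x X'
X → X b , becomes X' → b , X'
Add X' → ε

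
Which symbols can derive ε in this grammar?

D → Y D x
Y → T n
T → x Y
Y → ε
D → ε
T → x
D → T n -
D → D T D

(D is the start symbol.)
{ 'D', 'Y' }

A non-terminal is nullable if it can derive ε (the empty string): either it has an ε-production, or it has a production whose right-hand side consists entirely of nullable non-terminals.

ε-productions: Y → ε, D → ε
So Y, D are immediately nullable.
No further non-terminal can be added: every production for the remaining non-terminals contains a terminal or a non-nullable non-terminal.
Nullable = { 'D', 'Y' }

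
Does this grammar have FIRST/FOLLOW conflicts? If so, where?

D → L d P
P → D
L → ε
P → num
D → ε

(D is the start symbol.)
No FIRST/FOLLOW conflicts.

Nullable non-terminals: D, L, P.
FIRST sets used below: FIRST(L) = { ε }, FIRST(D) = { 'd', ε }

D: nullable alternative(s) D → ε; FOLLOW(D) = { $ }
  D → L d P: FIRST \ {ε} = { 'd' } — disjoint from FOLLOW(D)
  D → ε: FIRST \ {ε} = { } — this is the only nullable alternative, skip
L has a nullable alternative but only one production, so nothing to check.

P: nullable alternative(s) P → D; FOLLOW(P) = { $ }
  P → D: FIRST \ {ε} = { 'd' } — this is the only nullable alternative, skip
  P → num: FIRST \ {ε} = { 'num' } — disjoint from FOLLOW(P)

No FIRST/FOLLOW conflicts found.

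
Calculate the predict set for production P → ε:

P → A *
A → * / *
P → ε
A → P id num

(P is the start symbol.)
PREDICT(P → ε) = (FIRST(RHS) \ {ε}) ∪ (FOLLOW(P) if ε ∈ FIRST(RHS), i.e. RHS ⇒* ε)
The right-hand side is ε (FIRST(ε) = { ε }), so the predict set is FOLLOW(P) = { $, 'id' }
PREDICT(P → ε) = { $, 'id' }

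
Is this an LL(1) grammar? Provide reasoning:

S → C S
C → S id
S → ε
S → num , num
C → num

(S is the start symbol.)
A grammar is LL(1) if for each non-terminal N with multiple productions, the predict sets of those productions are pairwise disjoint, where PREDICT(N → α) = (FIRST(α) \ {ε}) ∪ (FOLLOW(N) if α ⇒* ε).

Relevant sets:
  FIRST(C) = { 'id', 'num' }
  FIRST(S) = { 'id', 'num', ε }
  FOLLOW(S) = { $, 'id' }

For S:
  PREDICT(S → C S) = { 'id', 'num' }
  PREDICT(S → ε) = { $, 'id' }
  PREDICT(S → num ',' num) = { 'num' }
For C:
  PREDICT(C → S id) = { 'id', 'num' }
  PREDICT(C → num) = { 'num' }

Conflict found: Predict set conflict for S: { 'id' }
The grammar is NOT LL(1).

Answer: No. Predict set conflict for S: { 'id' }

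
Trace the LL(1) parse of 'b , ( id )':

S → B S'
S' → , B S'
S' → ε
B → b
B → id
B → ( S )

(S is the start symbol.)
LL(1) parsing maintains a stack (initially the start symbol over $) and the input. At each step: if the stack top is a terminal, match it against the current input token; if it is a non-terminal N, replace it with the RHS of M[N, lookahead] (the unique production whose predict set contains the lookahead).

Stack is shown with the top on the left.

Stack         Input         Action
----------------------------------
S $           b , ( id ) $  output S → B S'
B S' $        b , ( id ) $  output B → b
b S' $        b , ( id ) $  match 'b'
S' $          , ( id ) $    output S' → , B S'
, B S' $      , ( id ) $    match ','
B S' $        ( id ) $      output B → ( S )
( S ) S' $    ( id ) $      match '('
S ) S' $      id ) $        output S → B S'
B S' ) S' $   id ) $        output B → id
id S' ) S' $  id ) $        match 'id'
S' ) S' $     ) $           output S' → ε
) S' $        ) $           match ')'
S' $          $             output S' → ε
$             $             accept

The string is accepted.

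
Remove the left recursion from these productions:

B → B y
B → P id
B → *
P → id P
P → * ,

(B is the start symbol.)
B is directly left-recursive. The standard transformation for
  A → A α₁ | ... | A α_m | β₁ | ... | β_n
is
  A  → β₁ A' | ... | β_n A'
  A' → α₁ A' | ... | α_m A' | ε

B → P id becomes B → P id B'
B → * becomes B → * B'
B → B y becomes B' → y B'
Add B' → ε

Productions for other non-terminals are unchanged:
  P → id P
  P → * ,

Resulting grammar:
B → P id B'
B → * B'
B' → y B'
B' → ε
P → id P
P → * ,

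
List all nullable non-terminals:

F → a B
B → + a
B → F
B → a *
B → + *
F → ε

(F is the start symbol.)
ε-productions: F → ε
So F is immediately nullable.
B → F: every symbol on the right is nullable, so B is nullable too.
Every non-terminal is now nullable.
Nullable = { 'B', 'F' }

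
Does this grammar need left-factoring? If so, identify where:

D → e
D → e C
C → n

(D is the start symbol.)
Yes, D has productions with common prefix 'e'

Left-factoring is needed when two productions for the same non-terminal
share a common prefix on the right-hand side.

Productions for D:
  D → e
  D → e C

Found common prefix 'e' in productions for D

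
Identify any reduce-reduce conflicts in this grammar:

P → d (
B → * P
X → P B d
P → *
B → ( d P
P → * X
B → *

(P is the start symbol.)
No reduce-reduce conflicts

Augment with P' → P and build the canonical LR(0) collection (I0 = CLOSURE({[P' → . P]}), then GOTO on every symbol after a dot until no new states appear). It has 14 states:
  I0: { [P → . * X], [P → . *], [P → . d (], [P' → . P] }  — shift
  I1: { [P → * . X], [P → * .], [P → . * X], [P → . *], [P → . d (], [X → . P B d] }  — shift, reduce
  I2: { [P' → P .] }  — accept
  I3: { [P → d . (] }  — shift
  I4: { [P → d ( .] }  — reduce
  I5: { [B → . ( d P], [B → . * P], [B → . *], [X → P . B d] }  — shift
  I6: { [P → * X .] }  — reduce
  I7: { [B → ( . d P] }  — shift
  I8: { [B → * . P], [B → * .], [P → . * X], [P → . *], [P → . d (] }  — shift, reduce
  I9: { [X → P B . d] }  — shift
  I10: { [X → P B d .] }  — reduce
  I11: { [B → * P .] }  — reduce
  I12: { [B → ( d . P], [P → . * X], [P → . *], [P → . d (] }  — shift
  I13: { [B → ( d P .] }  — reduce

No state contains more than one complete item.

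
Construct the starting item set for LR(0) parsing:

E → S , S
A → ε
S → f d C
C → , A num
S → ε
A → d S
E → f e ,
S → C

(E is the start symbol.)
{ [C → . , A num], [E → . S , S], [E → . f e ,], [E' → . E], [S → . C], [S → . f d C], [S → .] }

First, augment the grammar with E' → E
I₀ = CLOSURE({ [E' → . E] }):
  [E' → . E] has the dot before E: add [E → . S , S], [E → . f e ,]
  [E → . S , S] has the dot before S: add [S → . f d C], [S → .], [S → . C]
  [S → . C] has the dot before C: add [C → . , A num]
No further items can be added.

I₀ = { [C → . , A num], [E → . S , S], [E → . f e ,], [E' → . E], [S → . C], [S → . f d C], [S → .] }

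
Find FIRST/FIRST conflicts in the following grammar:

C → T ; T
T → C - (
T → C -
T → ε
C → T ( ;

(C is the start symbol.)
Yes. C → T ';' T / C → T '(' ';' on { '(', ';' }; T → C '-' '(' / T → C '-' on { '(', ';' }

FIRST sets of the non-terminals at (or reachable through a nullable prefix from) the front of some alternative:
  FIRST(T) = { '(', ';', ε }
  FIRST(C) = { '(', ';' }

Productions for C:
  C → T ; T: FIRST = { '(', ';' }
  C → T ( ;: FIRST = { '(', ';' }
Productions for T:
  T → C - (: FIRST = { '(', ';' }
  T → C -: FIRST = { '(', ';' }
  T → ε: FIRST = { ε }

Conflict for C: C → T ; T and C → T ( ;
  Overlap: { '(', ';' }
Conflict for T: T → C - ( and T → C -
  Overlap: { '(', ';' }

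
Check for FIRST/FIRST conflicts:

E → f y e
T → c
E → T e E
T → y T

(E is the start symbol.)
No FIRST/FIRST conflicts.

A FIRST/FIRST conflict occurs when two productions N → α and N → β for the same non-terminal have FIRST(α) ∩ FIRST(β) ≠ ∅ (with ε ∈ FIRST of a nullable right-hand side, so two nullable alternatives also conflict).

FIRST sets of the non-terminals at (or reachable through a nullable prefix from) the front of some alternative:
  FIRST(T) = { 'c', 'y' }

Productions for E:
  E → f y e: FIRST = { 'f' }
  E → T e E: FIRST = { 'c', 'y' }
Productions for T:
  T → c: FIRST = { 'c' }
  T → y T: FIRST = { 'y' }

All alternatives of each non-terminal have pairwise disjoint FIRST sets.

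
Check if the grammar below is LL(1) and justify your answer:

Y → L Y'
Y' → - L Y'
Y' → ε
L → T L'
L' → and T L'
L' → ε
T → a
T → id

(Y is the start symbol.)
Yes, the grammar is LL(1).

A grammar is LL(1) if for each non-terminal N with multiple productions, the predict sets of those productions are pairwise disjoint, where PREDICT(N → α) = (FIRST(α) \ {ε}) ∪ (FOLLOW(N) if α ⇒* ε).

Relevant sets:
  FOLLOW(Y') = { $ }
  FOLLOW(L') = { $, '-' }

For Y':
  PREDICT(Y' → '-' L Y') = { '-' }
  PREDICT(Y' → ε) = { $ }
For L':
  PREDICT(L' → and T L') = { 'and' }
  PREDICT(L' → ε) = { $, '-' }
For T:
  PREDICT(T → a) = { 'a' }
  PREDICT(T → id) = { 'id' }
Y, L have a single production, so nothing to check there.

All predict sets are disjoint. The grammar IS LL(1).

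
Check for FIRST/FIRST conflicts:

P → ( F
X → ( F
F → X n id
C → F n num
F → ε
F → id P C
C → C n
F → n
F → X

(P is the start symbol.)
Yes. F → X n id / F → X on { '(' }; C → F n num / C → C n on { '(', 'id', 'n' }

A FIRST/FIRST conflict occurs when two productions N → α and N → β for the same non-terminal have FIRST(α) ∩ FIRST(β) ≠ ∅ (with ε ∈ FIRST of a nullable right-hand side, so two nullable alternatives also conflict).

FIRST sets of the non-terminals at (or reachable through a nullable prefix from) the front of some alternative:
  FIRST(X) = { '(' }
  FIRST(F) = { '(', 'id', 'n', ε }
  FIRST(C) = { '(', 'id', 'n' }

Productions for F:
  F → X n id: FIRST = { '(' }
  F → ε: FIRST = { ε }
  F → id P C: FIRST = { 'id' }
  F → n: FIRST = { 'n' }
  F → X: FIRST = { '(' }
Productions for C:
  C → F n num: FIRST = { '(', 'id', 'n' }
  C → C n: FIRST = { '(', 'id', 'n' }
P, X have only one production, so no FIRST/FIRST conflict is possible there.

Conflict for F: F → X n id and F → X
  Overlap: { '(' }
Conflict for C: C → F n num and C → C n
  Overlap: { '(', 'id', 'n' }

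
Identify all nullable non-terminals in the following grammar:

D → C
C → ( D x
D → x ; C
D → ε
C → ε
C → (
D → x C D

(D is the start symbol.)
{ 'C', 'D' }

A non-terminal is nullable if it can derive ε (the empty string): either it has an ε-production, or it has a production whose right-hand side consists entirely of nullable non-terminals.

ε-productions: D → ε, C → ε
So D, C are immediately nullable.
Every non-terminal is now nullable.
Nullable = { 'C', 'D' }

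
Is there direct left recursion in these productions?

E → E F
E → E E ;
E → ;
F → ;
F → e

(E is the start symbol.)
Yes, E is left-recursive

Direct left recursion occurs when N → N α for some non-terminal N (the right-hand side begins with the left-hand side itself).

E → E F: LEFT RECURSIVE (starts with E)
E → E E ;: LEFT RECURSIVE (starts with E)
E → ;: starts with ';'
F → ;: starts with ';'
F → e: starts with e

The grammar has direct left recursion on: E.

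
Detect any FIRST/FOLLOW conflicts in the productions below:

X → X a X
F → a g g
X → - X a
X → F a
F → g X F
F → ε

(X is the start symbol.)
Yes. F → a g g with FOLLOW(F) on { 'a' }

A FIRST/FOLLOW conflict occurs when a non-terminal N has a nullable alternative N → β (β ⇒* ε) and another alternative N → α with FIRST(α) ∩ FOLLOW(N) ≠ ∅: on such a lookahead the parser cannot decide between expanding α and letting N vanish via β.

Nullable non-terminals: F.

F: nullable alternative(s) F → ε; FOLLOW(F) = { 'a' }
  F → a g g: FIRST \ {ε} = { 'a' } — overlaps FOLLOW(F) on { 'a' }: CONFLICT
  F → g X F: FIRST \ {ε} = { 'g' } — disjoint from FOLLOW(F)
  F → ε: FIRST \ {ε} = { } — this is the only nullable alternative, skip

X has no nullable alternative, so no FIRST/FOLLOW check is needed there.

So the grammar has 1 FIRST/FOLLOW conflict (marked CONFLICT above).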